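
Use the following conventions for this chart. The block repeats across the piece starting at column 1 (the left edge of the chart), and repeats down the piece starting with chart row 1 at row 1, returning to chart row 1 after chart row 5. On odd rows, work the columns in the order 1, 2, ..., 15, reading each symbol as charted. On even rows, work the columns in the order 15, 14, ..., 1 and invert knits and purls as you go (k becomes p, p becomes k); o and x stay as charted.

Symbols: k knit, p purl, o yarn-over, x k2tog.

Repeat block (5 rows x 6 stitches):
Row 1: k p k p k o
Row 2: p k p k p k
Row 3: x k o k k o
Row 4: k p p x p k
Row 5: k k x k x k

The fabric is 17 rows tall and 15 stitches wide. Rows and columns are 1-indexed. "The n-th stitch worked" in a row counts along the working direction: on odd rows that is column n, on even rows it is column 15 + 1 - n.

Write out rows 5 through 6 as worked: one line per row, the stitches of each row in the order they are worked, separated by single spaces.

Rows as worked:
k k x k x k k k x k x k k k x
p k p o p k p k p o p k p k p

Derivation:
Row 5: chart row 5, RS - tile across columns 1-15 and work as-is.
Row 6: chart row 1, WS - tiled (columns 1-15): k p k p k o k p k p k o k p k; work from column 15 back to 1 with k<->p swapped.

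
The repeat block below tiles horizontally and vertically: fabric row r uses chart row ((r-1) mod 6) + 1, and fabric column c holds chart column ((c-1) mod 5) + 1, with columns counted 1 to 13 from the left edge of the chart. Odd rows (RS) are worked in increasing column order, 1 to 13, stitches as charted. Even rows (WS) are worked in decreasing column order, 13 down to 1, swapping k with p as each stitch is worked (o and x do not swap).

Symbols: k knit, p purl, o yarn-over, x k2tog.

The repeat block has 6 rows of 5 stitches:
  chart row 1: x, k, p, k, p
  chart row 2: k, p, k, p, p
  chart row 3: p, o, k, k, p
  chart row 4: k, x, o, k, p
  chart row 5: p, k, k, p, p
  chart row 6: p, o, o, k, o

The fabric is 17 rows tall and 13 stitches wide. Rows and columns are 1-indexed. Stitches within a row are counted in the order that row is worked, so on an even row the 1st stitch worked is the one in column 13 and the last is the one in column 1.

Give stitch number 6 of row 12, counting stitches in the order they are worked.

Result:
o

Derivation:
Row 12: (12-1) mod 6 = 5, so use chart row 6. Even row -> WS.
Chart row 6 tiled across columns 1-13: p o o k o p o o k o p o o
WS row: flip the tiled sequence (start at column 13) and apply k<->p; o and x stay.
Row 12 as worked: o o k o p o o k o p o o k
The 6th stitch worked is o.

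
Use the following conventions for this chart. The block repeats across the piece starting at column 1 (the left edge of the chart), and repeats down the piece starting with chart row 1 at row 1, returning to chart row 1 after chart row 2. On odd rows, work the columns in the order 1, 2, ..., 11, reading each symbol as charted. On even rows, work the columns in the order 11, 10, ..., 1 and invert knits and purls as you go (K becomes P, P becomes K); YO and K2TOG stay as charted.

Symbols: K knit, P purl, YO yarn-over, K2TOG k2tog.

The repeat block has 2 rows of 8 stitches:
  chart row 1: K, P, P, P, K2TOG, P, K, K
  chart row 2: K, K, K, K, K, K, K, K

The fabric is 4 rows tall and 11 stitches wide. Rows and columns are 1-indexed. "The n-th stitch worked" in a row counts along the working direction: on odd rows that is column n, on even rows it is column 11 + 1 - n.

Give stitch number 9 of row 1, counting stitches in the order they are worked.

Stitch:
K

Derivation:
For row 1: chart row = ((1-1) mod 2) + 1 = 1; this is a RS (odd) row.
Chart row 1 tiled across columns 1-11: K P P P K2TOG P K K K P P
RS row: no reversal, no swap; stitch n worked = column n.
Stitch 9 in working order -> K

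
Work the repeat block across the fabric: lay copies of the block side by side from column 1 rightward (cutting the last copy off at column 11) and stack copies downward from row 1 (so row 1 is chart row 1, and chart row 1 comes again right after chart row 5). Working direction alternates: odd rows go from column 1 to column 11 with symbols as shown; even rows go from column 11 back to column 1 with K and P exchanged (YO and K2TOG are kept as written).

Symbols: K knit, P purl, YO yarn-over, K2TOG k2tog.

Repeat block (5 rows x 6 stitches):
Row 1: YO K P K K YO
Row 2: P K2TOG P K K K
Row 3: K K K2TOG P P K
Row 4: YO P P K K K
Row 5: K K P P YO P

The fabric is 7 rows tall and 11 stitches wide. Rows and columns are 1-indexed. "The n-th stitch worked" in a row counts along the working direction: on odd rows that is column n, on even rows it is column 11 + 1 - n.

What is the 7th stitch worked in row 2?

Result:
P

Derivation:
Row 2 uses chart row ((2-1) mod 5)+1 = 2. Row 2 is even, so WS.
Chart row 2 tiled across columns 1-11: P K2TOG P K K K P K2TOG P K K
Wrong side: read the tiled row from column 11 down to 1 and exchange K with P (leave YO, K2TOG).
Row 2 as worked: P P K K2TOG K P P P K K2TOG K
The 7th stitch worked is P.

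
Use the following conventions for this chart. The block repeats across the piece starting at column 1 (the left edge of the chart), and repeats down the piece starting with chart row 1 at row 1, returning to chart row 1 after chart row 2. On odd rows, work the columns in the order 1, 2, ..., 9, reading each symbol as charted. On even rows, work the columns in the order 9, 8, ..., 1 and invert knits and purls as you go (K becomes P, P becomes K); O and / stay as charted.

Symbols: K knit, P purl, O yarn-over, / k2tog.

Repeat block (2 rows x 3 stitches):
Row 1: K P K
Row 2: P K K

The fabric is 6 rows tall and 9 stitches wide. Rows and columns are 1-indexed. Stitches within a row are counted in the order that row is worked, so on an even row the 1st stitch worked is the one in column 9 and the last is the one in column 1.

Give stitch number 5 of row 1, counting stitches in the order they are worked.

For row 1: chart row = ((1-1) mod 2) + 1 = 1; this is a RS (odd) row.
Chart row 1 tiled across columns 1-9: K P K K P K K P K
RS row: no reversal, no swap; stitch n worked = column n.
Stitch 5 in working order -> P

== STITCH ==
P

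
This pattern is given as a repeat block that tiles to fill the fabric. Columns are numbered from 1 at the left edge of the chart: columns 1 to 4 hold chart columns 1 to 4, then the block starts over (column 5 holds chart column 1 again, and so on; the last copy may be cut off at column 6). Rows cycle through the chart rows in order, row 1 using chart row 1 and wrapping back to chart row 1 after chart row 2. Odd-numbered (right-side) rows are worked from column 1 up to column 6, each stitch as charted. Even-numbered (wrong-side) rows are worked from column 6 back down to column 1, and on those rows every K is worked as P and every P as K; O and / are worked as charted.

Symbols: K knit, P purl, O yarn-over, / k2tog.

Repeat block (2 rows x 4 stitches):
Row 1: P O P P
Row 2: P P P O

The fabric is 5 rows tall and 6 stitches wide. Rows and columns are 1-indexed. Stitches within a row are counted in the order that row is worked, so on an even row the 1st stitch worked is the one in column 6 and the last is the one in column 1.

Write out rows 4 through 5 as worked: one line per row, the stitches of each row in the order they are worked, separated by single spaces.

Rows as worked:
K K O K K K
P O P P P O

Derivation:
Row 4: chart row 2, WS - tiled (columns 1-6): P P P O P P; work from column 6 back to 1 with K<->P swapped.
Row 5: chart row 1, RS - tile across columns 1-6 and work as-is.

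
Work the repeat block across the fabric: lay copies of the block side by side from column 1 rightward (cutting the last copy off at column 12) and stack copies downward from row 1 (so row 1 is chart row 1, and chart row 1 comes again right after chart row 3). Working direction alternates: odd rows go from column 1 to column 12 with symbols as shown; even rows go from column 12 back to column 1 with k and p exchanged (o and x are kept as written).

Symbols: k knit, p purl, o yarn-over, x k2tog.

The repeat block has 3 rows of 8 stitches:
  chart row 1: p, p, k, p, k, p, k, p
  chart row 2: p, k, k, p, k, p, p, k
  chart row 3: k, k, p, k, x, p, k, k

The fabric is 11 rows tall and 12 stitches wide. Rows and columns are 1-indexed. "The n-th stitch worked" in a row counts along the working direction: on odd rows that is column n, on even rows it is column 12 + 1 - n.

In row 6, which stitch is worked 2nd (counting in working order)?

Stitch:
k

Derivation:
Row 6 uses chart row ((6-1) mod 3)+1 = 3. Row 6 is even, so WS.
Chart row 3 tiled across columns 1-12: k k p k x p k k k k p k
WS row: flip the tiled sequence (start at column 12) and apply k<->p; o and x stay.
Row 6 as worked: p k p p p p k x p k p p
The 2nd stitch worked is k.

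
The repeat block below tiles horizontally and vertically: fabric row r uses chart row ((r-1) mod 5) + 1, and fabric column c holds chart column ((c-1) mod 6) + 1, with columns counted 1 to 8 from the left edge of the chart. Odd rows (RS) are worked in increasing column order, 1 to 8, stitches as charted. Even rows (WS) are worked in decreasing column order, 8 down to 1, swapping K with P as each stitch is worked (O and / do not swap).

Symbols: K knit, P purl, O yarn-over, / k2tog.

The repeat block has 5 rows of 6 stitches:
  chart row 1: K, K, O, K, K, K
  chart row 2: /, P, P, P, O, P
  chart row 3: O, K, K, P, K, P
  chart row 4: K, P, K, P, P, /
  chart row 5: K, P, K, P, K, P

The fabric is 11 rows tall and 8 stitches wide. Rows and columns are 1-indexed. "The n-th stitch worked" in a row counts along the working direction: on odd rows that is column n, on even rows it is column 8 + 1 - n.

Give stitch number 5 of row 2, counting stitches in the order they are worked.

For row 2: chart row = ((2-1) mod 5) + 1 = 2; this is a WS (even) row.
Chart row 2 tiled across columns 1-8: / P P P O P / P
Wrong side: read the tiled row from column 8 down to 1 and exchange K with P (leave O, /).
Row 2 as worked: K / K O K K K /
The 5th stitch worked is K.

== STITCH ==
K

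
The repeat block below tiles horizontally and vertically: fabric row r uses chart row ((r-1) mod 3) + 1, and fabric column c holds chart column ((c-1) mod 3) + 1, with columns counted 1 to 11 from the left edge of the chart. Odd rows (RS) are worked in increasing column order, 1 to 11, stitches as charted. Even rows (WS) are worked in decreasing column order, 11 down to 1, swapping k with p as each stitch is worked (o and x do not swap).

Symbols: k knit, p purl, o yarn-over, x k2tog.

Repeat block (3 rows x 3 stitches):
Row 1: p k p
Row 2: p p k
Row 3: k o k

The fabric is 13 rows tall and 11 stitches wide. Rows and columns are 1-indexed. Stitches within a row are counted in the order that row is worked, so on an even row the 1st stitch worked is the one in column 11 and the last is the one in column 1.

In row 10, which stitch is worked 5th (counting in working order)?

Stitch:
k

Derivation:
Row 10 uses chart row ((10-1) mod 3)+1 = 1. Row 10 is even, so WS.
Chart row 1 tiled across columns 1-11: p k p p k p p k p p k
Wrong side: read the tiled row from column 11 down to 1 and exchange k with p (leave o, x).
Row 10 as worked: p k k p k k p k k p k
Stitch 5 in working order -> k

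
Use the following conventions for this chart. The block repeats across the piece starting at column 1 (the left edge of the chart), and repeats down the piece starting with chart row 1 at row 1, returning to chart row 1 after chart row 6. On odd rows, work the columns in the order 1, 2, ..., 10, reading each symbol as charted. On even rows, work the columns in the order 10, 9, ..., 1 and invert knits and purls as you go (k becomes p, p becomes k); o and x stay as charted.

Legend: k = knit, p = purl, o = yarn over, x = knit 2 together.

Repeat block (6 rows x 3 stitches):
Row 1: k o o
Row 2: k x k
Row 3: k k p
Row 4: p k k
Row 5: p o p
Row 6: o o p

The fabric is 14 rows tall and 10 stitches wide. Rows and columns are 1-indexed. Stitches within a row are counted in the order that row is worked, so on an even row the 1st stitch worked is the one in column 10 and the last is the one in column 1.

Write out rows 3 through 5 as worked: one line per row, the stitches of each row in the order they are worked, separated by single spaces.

Row 3: chart row 3, RS - tile across columns 1-10 and work as-is.
Row 4: chart row 4, WS - tiled (columns 1-10): p k k p k k p k k p; work from column 10 back to 1 with k<->p swapped.
Row 5: chart row 5, RS - tile across columns 1-10 and work as-is.

== ROWS AS WORKED ==
k k p k k p k k p k
k p p k p p k p p k
p o p p o p p o p p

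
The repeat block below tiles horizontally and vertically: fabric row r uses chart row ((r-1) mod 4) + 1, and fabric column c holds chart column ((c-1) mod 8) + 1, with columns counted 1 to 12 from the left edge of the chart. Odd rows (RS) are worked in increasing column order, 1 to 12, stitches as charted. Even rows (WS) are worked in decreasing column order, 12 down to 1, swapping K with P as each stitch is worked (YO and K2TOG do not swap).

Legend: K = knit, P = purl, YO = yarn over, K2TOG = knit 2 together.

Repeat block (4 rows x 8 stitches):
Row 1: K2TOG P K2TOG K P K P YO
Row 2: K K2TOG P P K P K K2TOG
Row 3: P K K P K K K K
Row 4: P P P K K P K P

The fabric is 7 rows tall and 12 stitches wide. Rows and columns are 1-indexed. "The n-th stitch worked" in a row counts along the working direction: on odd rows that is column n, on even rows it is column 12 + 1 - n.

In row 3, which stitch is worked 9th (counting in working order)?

For row 3: chart row = ((3-1) mod 4) + 1 = 3; this is a RS (odd) row.
Chart row 3 tiled across columns 1-12: P K K P K K K K P K K P
Right side: take the tiled row as-is (worked left to right from column 1).
The 9th stitch worked is P.

== STITCH ==
P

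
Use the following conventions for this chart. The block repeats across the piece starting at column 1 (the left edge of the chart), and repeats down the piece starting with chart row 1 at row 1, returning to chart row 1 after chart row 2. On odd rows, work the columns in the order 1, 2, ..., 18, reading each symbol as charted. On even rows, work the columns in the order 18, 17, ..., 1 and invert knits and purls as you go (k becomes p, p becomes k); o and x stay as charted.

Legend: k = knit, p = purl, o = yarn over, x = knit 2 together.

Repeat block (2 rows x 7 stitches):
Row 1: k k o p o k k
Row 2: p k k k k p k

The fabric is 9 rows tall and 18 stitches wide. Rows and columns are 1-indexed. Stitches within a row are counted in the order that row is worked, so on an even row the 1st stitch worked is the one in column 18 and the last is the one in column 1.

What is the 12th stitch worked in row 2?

Stitch:
p

Derivation:
For row 2: chart row = ((2-1) mod 2) + 1 = 2; this is a WS (even) row.
Chart row 2 tiled across columns 1-18: p k k k k p k p k k k k p k p k k k
WS row: flip the tiled sequence (start at column 18) and apply k<->p; o and x stay.
Row 2 as worked: p p p k p k p p p p k p k p p p p k
Stitch 12 in working order -> p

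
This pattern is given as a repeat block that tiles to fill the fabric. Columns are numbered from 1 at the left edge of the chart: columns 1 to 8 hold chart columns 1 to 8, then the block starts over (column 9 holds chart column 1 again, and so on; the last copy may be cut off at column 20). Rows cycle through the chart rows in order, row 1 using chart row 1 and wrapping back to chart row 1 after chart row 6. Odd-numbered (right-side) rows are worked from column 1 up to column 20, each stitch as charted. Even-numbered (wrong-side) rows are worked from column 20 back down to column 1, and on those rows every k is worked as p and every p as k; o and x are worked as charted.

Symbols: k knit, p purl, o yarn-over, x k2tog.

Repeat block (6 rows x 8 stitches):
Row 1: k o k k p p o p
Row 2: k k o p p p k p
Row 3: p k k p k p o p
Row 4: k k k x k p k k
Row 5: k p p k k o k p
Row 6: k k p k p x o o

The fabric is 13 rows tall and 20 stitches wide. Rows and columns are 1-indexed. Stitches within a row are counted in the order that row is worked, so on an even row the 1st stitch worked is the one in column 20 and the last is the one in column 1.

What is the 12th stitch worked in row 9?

Stitch:
p

Derivation:
Row 9: (9-1) mod 6 = 2, so use chart row 3. Odd row -> RS.
Chart row 3 tiled across columns 1-20: p k k p k p o p p k k p k p o p p k k p
RS row: no reversal, no swap; stitch n worked = column n.
Stitch 12 in working order -> p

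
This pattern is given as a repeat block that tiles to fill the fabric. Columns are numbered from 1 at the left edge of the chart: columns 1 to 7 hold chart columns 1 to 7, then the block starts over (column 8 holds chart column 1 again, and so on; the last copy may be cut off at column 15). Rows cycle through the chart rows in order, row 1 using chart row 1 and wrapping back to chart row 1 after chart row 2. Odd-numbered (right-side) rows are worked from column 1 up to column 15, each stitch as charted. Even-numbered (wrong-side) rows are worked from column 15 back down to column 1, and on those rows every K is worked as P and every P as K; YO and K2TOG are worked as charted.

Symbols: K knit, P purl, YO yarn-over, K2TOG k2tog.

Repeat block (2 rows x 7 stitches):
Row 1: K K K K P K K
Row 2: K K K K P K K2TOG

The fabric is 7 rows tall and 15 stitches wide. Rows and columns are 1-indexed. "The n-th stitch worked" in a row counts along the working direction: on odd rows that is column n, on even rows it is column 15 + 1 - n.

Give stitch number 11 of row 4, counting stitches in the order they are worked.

Row 4 uses chart row ((4-1) mod 2)+1 = 2. Row 4 is even, so WS.
Chart row 2 tiled across columns 1-15: K K K K P K K2TOG K K K K P K K2TOG K
Wrong side: read the tiled row from column 15 down to 1 and exchange K with P (leave YO, K2TOG).
Row 4 as worked: P K2TOG P K P P P P K2TOG P K P P P P
The 11th stitch worked is K.

== STITCH ==
K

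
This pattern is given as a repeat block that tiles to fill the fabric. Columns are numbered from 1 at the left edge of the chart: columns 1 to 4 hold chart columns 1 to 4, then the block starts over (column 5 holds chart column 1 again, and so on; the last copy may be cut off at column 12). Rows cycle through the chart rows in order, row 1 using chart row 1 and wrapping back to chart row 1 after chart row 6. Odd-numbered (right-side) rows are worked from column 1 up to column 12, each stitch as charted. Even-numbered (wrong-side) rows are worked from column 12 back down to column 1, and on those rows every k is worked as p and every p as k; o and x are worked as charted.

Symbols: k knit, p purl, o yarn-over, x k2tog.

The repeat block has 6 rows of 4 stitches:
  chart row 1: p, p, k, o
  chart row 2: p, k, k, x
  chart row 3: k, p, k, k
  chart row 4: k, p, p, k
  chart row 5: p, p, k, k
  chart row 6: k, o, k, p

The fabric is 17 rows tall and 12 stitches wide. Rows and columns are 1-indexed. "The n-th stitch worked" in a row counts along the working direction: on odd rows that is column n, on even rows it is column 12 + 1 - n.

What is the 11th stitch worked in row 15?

Result:
k

Derivation:
Row 15 uses chart row ((15-1) mod 6)+1 = 3. Row 15 is odd, so RS.
Chart row 3 tiled across columns 1-12: k p k k k p k k k p k k
RS: work column 1 to column 12, symbols as charted — the tiled row is the row as worked.
The 11th stitch worked is k.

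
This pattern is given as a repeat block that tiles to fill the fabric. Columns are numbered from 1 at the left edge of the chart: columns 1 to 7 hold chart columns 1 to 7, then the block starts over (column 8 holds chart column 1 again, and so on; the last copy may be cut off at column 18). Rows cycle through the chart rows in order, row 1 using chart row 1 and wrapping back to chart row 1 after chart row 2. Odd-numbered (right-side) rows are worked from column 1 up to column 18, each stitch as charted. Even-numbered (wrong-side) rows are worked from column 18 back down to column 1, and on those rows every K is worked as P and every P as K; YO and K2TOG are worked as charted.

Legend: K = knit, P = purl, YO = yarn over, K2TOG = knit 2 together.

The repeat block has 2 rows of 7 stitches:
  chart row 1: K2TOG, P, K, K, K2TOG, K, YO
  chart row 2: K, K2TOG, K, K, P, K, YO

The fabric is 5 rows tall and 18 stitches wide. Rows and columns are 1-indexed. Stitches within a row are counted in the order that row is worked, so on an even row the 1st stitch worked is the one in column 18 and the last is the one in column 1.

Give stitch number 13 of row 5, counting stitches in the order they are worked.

Stitch:
K

Derivation:
For row 5: chart row = ((5-1) mod 2) + 1 = 1; this is a RS (odd) row.
Chart row 1 tiled across columns 1-18: K2TOG P K K K2TOG K YO K2TOG P K K K2TOG K YO K2TOG P K K
Right side: take the tiled row as-is (worked left to right from column 1).
Stitch 13 in working order -> K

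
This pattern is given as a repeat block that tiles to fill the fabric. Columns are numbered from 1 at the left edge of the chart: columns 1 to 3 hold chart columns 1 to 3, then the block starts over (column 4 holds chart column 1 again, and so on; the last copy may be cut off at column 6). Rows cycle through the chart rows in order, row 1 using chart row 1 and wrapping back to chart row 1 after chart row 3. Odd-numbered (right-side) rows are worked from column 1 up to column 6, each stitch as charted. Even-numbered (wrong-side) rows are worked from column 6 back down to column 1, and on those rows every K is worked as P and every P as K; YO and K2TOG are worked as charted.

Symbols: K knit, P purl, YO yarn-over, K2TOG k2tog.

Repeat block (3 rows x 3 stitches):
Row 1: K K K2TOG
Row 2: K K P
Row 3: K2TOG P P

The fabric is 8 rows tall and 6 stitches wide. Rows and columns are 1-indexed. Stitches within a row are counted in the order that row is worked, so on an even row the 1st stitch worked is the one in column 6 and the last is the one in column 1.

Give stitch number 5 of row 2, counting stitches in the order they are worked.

For row 2: chart row = ((2-1) mod 3) + 1 = 2; this is a WS (even) row.
Chart row 2 tiled across columns 1-6: K K P K K P
Wrong side: read the tiled row from column 6 down to 1 and exchange K with P (leave YO, K2TOG).
Row 2 as worked: K P P K P P
Stitch 5 in working order -> P

Result:
P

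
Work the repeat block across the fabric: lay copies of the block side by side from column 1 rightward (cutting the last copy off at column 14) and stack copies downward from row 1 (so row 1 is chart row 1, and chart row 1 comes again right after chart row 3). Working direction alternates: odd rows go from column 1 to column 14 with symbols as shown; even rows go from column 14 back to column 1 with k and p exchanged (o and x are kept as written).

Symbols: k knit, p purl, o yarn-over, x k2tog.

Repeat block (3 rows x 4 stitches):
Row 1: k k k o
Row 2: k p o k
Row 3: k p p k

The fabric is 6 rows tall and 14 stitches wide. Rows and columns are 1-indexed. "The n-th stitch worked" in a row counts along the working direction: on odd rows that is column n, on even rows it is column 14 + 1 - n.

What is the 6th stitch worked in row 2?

Row 2 uses chart row ((2-1) mod 3)+1 = 2. Row 2 is even, so WS.
Chart row 2 tiled across columns 1-14: k p o k k p o k k p o k k p
Wrong side: read the tiled row from column 14 down to 1 and exchange k with p (leave o, x).
Row 2 as worked: k p p o k p p o k p p o k p
Counting 6 along the worked row gives p.

Stitch:
p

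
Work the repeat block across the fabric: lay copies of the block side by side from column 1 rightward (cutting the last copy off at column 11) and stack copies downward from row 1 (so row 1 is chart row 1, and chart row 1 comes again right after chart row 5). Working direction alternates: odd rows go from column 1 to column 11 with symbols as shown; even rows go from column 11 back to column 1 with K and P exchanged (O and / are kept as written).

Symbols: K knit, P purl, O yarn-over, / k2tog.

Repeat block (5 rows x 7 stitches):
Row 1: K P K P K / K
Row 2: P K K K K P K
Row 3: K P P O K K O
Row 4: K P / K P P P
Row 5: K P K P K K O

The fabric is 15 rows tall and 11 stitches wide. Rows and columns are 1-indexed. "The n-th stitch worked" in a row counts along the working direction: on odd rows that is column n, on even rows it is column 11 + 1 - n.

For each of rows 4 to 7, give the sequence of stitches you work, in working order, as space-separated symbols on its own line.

Row 4: chart row 4, WS - tiled (columns 1-11): K P / K P P P K P / K; work from column 11 back to 1 with K<->P swapped.
Row 5: chart row 5, RS - tile across columns 1-11 and work as-is.
Row 6: chart row 1, WS - tiled (columns 1-11): K P K P K / K K P K P; work from column 11 back to 1 with K<->P swapped.
Row 7: chart row 2, RS - tile across columns 1-11 and work as-is.

== ROWS AS WORKED ==
P / K P K K K P / K P
K P K P K K O K P K P
K P K P P / P K P K P
P K K K K P K P K K K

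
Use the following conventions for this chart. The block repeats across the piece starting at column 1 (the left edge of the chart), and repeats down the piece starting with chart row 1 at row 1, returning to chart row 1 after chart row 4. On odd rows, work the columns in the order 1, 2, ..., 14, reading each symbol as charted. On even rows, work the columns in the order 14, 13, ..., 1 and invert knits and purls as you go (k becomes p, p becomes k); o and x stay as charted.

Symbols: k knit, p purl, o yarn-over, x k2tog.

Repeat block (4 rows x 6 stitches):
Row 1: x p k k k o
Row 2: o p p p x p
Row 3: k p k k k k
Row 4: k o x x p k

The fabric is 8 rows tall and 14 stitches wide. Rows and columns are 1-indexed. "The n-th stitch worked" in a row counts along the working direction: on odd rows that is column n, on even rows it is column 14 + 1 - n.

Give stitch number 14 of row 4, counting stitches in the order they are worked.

For row 4: chart row = ((4-1) mod 4) + 1 = 4; this is a WS (even) row.
Chart row 4 tiled across columns 1-14: k o x x p k k o x x p k k o
WS: work from column 14 back to column 1 (reverse the tiled row), swapping k<->p (o and x unchanged).
Row 4 as worked: o p p k x x o p p k x x o p
Stitch 14 in working order -> p

Stitch:
p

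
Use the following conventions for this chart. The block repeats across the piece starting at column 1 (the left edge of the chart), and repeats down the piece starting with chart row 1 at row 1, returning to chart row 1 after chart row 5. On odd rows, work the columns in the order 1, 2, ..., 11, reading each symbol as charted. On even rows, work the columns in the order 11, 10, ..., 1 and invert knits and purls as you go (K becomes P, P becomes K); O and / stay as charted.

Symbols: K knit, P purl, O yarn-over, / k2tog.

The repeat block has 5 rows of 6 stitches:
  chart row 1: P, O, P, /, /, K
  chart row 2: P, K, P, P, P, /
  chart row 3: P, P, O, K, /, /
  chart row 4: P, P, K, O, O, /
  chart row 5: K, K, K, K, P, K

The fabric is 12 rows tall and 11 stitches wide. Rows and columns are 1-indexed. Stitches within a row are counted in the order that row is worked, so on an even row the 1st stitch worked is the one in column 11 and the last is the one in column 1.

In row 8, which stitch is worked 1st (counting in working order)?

Result:
/

Derivation:
Row 8: (8-1) mod 5 = 2, so use chart row 3. Even row -> WS.
Chart row 3 tiled across columns 1-11: P P O K / / P P O K /
Wrong side: read the tiled row from column 11 down to 1 and exchange K with P (leave O, /).
Row 8 as worked: / P O K K / / P O K K
Counting 1 along the worked row gives /.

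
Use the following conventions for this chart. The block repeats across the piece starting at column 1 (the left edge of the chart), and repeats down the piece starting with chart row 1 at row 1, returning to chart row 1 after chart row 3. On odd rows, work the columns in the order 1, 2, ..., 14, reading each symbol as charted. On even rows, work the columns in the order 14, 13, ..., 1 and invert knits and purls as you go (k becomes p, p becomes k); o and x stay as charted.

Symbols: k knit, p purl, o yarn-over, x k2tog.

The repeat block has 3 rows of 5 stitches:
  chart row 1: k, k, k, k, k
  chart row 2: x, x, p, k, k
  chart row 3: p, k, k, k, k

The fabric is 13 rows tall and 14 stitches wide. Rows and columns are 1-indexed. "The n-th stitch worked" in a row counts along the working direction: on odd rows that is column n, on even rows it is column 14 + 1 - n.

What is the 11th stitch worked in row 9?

Row 9: (9-1) mod 3 = 2, so use chart row 3. Odd row -> RS.
Chart row 3 tiled across columns 1-14: p k k k k p k k k k p k k k
Right side: take the tiled row as-is (worked left to right from column 1).
The 11th stitch worked is p.

Result:
p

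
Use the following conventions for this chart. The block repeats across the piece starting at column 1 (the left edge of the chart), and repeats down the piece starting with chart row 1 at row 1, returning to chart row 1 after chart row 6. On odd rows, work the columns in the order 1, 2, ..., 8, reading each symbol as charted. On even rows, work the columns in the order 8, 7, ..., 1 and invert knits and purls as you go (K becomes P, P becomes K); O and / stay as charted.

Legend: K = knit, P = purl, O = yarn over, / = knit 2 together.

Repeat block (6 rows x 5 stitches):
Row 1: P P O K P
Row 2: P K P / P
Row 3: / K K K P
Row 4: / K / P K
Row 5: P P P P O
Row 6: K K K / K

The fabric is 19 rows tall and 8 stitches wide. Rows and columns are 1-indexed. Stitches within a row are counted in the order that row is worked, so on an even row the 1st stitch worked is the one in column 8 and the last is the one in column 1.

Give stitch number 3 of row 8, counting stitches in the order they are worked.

Result:
K

Derivation:
Row 8: (8-1) mod 6 = 1, so use chart row 2. Even row -> WS.
Chart row 2 tiled across columns 1-8: P K P / P P K P
Wrong side: read the tiled row from column 8 down to 1 and exchange K with P (leave O, /).
Row 8 as worked: K P K K / K P K
Counting 3 along the worked row gives K.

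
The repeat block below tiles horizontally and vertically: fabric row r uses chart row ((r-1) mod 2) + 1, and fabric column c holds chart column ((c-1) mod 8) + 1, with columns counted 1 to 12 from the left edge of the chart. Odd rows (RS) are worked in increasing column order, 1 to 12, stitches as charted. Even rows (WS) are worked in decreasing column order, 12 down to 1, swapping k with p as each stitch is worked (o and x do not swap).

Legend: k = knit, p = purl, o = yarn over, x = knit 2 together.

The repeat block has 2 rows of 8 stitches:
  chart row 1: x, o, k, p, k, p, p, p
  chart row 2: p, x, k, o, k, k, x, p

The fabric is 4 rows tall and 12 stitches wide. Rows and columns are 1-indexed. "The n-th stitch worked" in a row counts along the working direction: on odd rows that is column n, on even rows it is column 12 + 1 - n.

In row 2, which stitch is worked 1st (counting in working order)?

Stitch:
o

Derivation:
Row 2: (2-1) mod 2 = 1, so use chart row 2. Even row -> WS.
Chart row 2 tiled across columns 1-12: p x k o k k x p p x k o
Wrong side: read the tiled row from column 12 down to 1 and exchange k with p (leave o, x).
Row 2 as worked: o p x k k x p p o p x k
Counting 1 along the worked row gives o.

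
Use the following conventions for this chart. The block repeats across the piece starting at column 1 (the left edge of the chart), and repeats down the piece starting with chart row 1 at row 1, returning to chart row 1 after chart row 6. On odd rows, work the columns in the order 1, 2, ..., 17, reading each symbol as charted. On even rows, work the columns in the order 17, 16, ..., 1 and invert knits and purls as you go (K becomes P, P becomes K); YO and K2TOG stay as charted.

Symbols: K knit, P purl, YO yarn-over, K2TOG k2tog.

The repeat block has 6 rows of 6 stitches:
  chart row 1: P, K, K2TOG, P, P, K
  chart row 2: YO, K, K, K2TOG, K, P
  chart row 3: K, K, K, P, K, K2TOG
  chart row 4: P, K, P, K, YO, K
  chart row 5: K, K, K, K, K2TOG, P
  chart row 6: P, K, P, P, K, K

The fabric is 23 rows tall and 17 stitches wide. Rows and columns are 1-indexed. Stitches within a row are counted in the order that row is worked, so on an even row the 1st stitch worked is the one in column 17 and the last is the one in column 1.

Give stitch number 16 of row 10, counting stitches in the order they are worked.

Row 10 uses chart row ((10-1) mod 6)+1 = 4. Row 10 is even, so WS.
Chart row 4 tiled across columns 1-17: P K P K YO K P K P K YO K P K P K YO
Wrong side: read the tiled row from column 17 down to 1 and exchange K with P (leave YO, K2TOG).
Row 10 as worked: YO P K P K P YO P K P K P YO P K P K
Stitch 16 in working order -> P

Stitch:
P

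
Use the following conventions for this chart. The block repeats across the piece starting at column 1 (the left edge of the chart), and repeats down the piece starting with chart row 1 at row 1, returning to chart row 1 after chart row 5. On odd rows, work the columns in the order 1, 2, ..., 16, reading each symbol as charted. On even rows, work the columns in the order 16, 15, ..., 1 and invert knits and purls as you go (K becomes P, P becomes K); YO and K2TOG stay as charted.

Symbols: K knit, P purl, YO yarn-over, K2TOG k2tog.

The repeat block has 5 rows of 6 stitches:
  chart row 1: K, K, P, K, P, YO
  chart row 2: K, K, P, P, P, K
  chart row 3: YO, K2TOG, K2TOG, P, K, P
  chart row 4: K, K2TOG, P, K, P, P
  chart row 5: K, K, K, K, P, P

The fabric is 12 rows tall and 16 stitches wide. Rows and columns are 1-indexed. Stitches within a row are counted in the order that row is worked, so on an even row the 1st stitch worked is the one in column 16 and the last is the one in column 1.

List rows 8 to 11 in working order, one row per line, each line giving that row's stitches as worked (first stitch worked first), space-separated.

Row 8: chart row 3, WS - tiled (columns 1-16): YO K2TOG K2TOG P K P YO K2TOG K2TOG P K P YO K2TOG K2TOG P; work from column 16 back to 1 with K<->P swapped.
Row 9: chart row 4, RS - tile across columns 1-16 and work as-is.
Row 10: chart row 5, WS - tiled (columns 1-16): K K K K P P K K K K P P K K K K; work from column 16 back to 1 with K<->P swapped.
Row 11: chart row 1, RS - tile across columns 1-16 and work as-is.

Result:
K K2TOG K2TOG YO K P K K2TOG K2TOG YO K P K K2TOG K2TOG YO
K K2TOG P K P P K K2TOG P K P P K K2TOG P K
P P P P K K P P P P K K P P P P
K K P K P YO K K P K P YO K K P K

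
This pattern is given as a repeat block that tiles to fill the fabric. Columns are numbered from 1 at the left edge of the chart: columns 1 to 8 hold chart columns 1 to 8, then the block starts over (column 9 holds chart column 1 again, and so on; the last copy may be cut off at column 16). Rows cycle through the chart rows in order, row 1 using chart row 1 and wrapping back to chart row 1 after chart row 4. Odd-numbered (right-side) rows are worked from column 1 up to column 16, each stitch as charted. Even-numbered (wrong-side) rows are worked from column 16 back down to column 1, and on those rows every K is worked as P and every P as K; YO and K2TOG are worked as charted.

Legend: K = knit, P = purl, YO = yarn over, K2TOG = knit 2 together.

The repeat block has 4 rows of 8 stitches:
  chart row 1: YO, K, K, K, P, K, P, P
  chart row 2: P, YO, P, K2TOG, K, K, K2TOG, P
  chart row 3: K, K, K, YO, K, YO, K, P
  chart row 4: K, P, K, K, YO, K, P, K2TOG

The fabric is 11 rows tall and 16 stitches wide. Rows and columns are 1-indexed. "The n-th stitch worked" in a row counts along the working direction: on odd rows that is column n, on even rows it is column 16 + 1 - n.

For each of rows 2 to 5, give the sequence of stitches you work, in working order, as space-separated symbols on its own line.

Row 2: chart row 2, WS - tiled (columns 1-16): P YO P K2TOG K K K2TOG P P YO P K2TOG K K K2TOG P; work from column 16 back to 1 with K<->P swapped.
Row 3: chart row 3, RS - tile across columns 1-16 and work as-is.
Row 4: chart row 4, WS - tiled (columns 1-16): K P K K YO K P K2TOG K P K K YO K P K2TOG; work from column 16 back to 1 with K<->P swapped.
Row 5: chart row 1, RS - tile across columns 1-16 and work as-is.

Result:
K K2TOG P P K2TOG K YO K K K2TOG P P K2TOG K YO K
K K K YO K YO K P K K K YO K YO K P
K2TOG K P YO P P K P K2TOG K P YO P P K P
YO K K K P K P P YO K K K P K P P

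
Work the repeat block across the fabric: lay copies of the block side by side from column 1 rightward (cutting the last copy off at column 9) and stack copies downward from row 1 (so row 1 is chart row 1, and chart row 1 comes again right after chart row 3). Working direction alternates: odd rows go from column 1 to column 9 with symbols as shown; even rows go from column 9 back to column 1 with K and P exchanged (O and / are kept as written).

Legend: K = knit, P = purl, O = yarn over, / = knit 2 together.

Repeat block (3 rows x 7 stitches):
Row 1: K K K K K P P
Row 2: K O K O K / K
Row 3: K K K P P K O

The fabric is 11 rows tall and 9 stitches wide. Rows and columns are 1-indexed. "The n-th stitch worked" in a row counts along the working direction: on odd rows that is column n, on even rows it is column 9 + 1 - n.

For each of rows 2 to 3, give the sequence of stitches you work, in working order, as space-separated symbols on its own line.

Rows as worked:
O P P / P O P O P
K K K P P K O K K

Derivation:
Row 2: chart row 2, WS - tiled (columns 1-9): K O K O K / K K O; work from column 9 back to 1 with K<->P swapped.
Row 3: chart row 3, RS - tile across columns 1-9 and work as-is.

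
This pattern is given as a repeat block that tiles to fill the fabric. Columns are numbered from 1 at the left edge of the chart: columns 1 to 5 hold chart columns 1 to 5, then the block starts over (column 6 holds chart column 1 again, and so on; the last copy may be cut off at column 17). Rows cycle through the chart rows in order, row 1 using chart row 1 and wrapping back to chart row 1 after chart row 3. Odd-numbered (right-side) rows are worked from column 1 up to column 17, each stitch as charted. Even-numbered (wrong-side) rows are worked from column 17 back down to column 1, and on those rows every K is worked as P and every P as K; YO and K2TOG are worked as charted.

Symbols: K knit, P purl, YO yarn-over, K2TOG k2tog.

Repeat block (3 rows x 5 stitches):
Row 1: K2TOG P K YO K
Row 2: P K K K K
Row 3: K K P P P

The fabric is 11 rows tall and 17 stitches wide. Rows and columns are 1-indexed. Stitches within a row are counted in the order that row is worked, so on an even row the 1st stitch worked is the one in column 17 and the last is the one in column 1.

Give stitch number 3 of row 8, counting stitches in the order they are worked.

Stitch:
P

Derivation:
For row 8: chart row = ((8-1) mod 3) + 1 = 2; this is a WS (even) row.
Chart row 2 tiled across columns 1-17: P K K K K P K K K K P K K K K P K
WS: work from column 17 back to column 1 (reverse the tiled row), swapping K<->P (YO and K2TOG unchanged).
Row 8 as worked: P K P P P P K P P P P K P P P P K
The 3rd stitch worked is P.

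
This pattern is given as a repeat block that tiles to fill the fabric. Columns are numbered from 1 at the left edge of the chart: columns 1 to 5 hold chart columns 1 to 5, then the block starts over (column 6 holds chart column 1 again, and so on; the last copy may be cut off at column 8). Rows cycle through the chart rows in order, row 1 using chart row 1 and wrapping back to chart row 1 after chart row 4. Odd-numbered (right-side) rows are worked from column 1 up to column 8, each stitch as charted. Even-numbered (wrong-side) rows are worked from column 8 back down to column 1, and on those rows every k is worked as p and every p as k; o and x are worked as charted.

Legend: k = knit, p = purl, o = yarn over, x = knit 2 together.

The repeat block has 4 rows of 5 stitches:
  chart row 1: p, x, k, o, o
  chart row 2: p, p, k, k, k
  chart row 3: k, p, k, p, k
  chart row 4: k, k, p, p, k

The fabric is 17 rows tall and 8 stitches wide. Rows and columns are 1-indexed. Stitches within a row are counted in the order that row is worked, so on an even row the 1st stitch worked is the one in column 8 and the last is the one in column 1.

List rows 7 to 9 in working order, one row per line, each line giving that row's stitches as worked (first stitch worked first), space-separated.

Row 7: chart row 3, RS - tile across columns 1-8 and work as-is.
Row 8: chart row 4, WS - tiled (columns 1-8): k k p p k k k p; work from column 8 back to 1 with k<->p swapped.
Row 9: chart row 1, RS - tile across columns 1-8 and work as-is.

Result:
k p k p k k p k
k p p p k k p p
p x k o o p x k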